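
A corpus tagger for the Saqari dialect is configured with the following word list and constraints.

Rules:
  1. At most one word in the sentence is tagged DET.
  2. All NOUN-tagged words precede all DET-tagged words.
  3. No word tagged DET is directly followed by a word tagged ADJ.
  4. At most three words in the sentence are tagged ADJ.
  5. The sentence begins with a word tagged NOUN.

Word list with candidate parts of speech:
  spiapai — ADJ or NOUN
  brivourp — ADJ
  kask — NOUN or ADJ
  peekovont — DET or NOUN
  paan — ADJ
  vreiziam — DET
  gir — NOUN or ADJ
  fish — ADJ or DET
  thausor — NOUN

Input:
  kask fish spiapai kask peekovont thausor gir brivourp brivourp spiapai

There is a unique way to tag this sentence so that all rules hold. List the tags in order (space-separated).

NOUN ADJ NOUN NOUN NOUN NOUN NOUN ADJ ADJ NOUN

Candidates per position — 1:kask {NOUN,ADJ}; 2:fish {ADJ,DET}; 3:spiapai {ADJ,NOUN}; 4:kask {NOUN,ADJ}; 5:peekovont {DET,NOUN}; 6:thausor {NOUN}; 7:gir {NOUN,ADJ}; 8:brivourp {ADJ}; 9:brivourp {ADJ}; 10:spiapai {ADJ,NOUN}.
Position 1: ADJ is ruled out by rule 5; that leaves NOUN.
Position 2: DET is ruled out by rule 2; that leaves ADJ.
Position 3: ADJ is ruled out by rule 4; that leaves NOUN.
Position 4: ADJ is ruled out by rule 4; that leaves NOUN.
Position 5: DET is ruled out by rule 2; that leaves NOUN.
Position 7: ADJ is ruled out by rule 4; that leaves NOUN.
Position 10: ADJ is ruled out by rule 4; that leaves NOUN.
The only consistent sequence is: NOUN ADJ NOUN NOUN NOUN NOUN NOUN ADJ ADJ NOUN.
Checking: rule 1 satisfied; rule 2 satisfied; rule 3 satisfied; rule 4 satisfied; rule 5 satisfied.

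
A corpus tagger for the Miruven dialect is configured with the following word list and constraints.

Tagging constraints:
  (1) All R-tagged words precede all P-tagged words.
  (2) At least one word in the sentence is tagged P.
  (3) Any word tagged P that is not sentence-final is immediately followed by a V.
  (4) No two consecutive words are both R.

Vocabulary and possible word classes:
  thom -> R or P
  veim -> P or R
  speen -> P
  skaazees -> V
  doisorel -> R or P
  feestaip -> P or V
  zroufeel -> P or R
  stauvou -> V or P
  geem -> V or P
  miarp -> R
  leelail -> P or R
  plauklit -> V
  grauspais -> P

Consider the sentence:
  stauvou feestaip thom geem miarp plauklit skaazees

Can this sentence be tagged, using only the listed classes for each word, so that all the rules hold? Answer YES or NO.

Candidates per position — 1:stauvou {V,P}; 2:feestaip {P,V}; 3:thom {R,P}; 4:geem {V,P}; 5:miarp {R}; 6:plauklit {V}; 7:skaazees {V}.
Every candidate sequence violates at least one rule; no consistent tagging exists.

NO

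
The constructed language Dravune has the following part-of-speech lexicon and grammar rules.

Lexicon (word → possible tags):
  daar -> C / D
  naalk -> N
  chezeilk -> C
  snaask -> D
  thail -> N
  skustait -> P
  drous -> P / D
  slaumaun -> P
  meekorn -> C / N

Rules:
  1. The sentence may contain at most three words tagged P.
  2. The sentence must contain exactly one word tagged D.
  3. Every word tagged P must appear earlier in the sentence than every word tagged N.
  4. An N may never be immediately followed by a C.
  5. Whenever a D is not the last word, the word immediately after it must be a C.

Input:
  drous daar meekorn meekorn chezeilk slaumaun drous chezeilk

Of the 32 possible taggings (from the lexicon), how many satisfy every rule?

3

Candidates per position — 1:drous {P,D}; 2:daar {C,D}; 3:meekorn {C,N}; 4:meekorn {C,N}; 5:chezeilk {C}; 6:slaumaun {P}; 7:drous {P,D}; 8:chezeilk {C}.
There are 32 candidate sequences in total.
The sequences that satisfy every rule: P C C C C P D C; P D C C C P P C; D C C C C P P C.
Count = 3.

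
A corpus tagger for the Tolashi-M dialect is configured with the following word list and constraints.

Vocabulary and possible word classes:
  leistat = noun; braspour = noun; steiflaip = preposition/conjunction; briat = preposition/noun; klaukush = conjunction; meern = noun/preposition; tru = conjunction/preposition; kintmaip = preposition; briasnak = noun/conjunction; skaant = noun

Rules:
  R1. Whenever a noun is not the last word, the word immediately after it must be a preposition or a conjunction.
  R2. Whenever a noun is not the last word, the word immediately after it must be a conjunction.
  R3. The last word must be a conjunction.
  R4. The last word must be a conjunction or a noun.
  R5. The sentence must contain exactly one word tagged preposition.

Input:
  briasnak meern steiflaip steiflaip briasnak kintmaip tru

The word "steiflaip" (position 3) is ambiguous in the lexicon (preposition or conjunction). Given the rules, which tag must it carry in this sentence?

conjunction

Candidates per position — 1:briasnak {noun,conjunction}; 2:meern {noun,preposition}; 3:steiflaip {preposition,conjunction}; 4:steiflaip {preposition,conjunction}; 5:briasnak {noun,conjunction}; 6:kintmaip {preposition}; 7:tru {conjunction,preposition}.
At position 1, choosing noun makes rule 2 impossible to satisfy; hence conjunction.
At position 2, choosing preposition makes rule 5 impossible to satisfy; hence noun.
At position 3, choosing preposition makes rule 2 impossible to satisfy; hence conjunction.
At position 4, choosing preposition makes rule 5 impossible to satisfy; hence conjunction.
At position 5, choosing noun makes rule 2 impossible to satisfy; hence conjunction.
At position 7, choosing preposition makes rule 3 impossible to satisfy; hence conjunction.
The unique satisfying tagging is: conjunction noun conjunction conjunction conjunction preposition conjunction.
Checking: rule 1 ok; rule 2 ok; rule 3 ok; rule 4 ok; rule 5 ok.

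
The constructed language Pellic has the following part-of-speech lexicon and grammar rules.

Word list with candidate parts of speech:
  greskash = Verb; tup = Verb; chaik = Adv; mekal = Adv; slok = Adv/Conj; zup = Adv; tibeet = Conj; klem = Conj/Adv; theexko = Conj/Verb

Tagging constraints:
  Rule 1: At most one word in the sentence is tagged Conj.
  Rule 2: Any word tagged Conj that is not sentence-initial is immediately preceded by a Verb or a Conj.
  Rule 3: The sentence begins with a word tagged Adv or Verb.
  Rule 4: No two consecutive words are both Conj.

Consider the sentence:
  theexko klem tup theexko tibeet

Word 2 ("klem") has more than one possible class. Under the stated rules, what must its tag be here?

Adv

Candidates per position — 1:theexko {Conj,Verb}; 2:klem {Conj,Adv}; 3:tup {Verb}; 4:theexko {Conj,Verb}; 5:tibeet {Conj}.
If word 1 were Conj, no tagging could satisfy rule 1; so word 1 is Verb.
If word 2 were Conj, no tagging could satisfy rule 1; so word 2 is Adv.
If word 4 were Conj, no tagging could satisfy rule 1; so word 4 is Verb.
The only consistent sequence is: Verb Adv Verb Verb Conj.
Rule-by-rule: rule 1 ok; rule 2 ok; rule 3 ok; rule 4 ok.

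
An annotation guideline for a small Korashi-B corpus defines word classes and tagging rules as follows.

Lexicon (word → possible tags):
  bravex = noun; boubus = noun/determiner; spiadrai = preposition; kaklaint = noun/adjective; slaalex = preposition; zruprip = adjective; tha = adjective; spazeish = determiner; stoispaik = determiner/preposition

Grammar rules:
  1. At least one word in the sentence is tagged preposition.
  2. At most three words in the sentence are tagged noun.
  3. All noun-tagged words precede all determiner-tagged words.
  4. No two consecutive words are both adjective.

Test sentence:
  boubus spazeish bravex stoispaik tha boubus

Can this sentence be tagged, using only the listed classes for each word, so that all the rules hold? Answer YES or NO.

NO

Candidates per position — 1:boubus {noun,determiner}; 2:spazeish {determiner}; 3:bravex {noun}; 4:stoispaik {determiner,preposition}; 5:tha {adjective}; 6:boubus {noun,determiner}.
Rule 3 cannot be satisfied by any choice of tags from the lexicon.
So there is no consistent tagging.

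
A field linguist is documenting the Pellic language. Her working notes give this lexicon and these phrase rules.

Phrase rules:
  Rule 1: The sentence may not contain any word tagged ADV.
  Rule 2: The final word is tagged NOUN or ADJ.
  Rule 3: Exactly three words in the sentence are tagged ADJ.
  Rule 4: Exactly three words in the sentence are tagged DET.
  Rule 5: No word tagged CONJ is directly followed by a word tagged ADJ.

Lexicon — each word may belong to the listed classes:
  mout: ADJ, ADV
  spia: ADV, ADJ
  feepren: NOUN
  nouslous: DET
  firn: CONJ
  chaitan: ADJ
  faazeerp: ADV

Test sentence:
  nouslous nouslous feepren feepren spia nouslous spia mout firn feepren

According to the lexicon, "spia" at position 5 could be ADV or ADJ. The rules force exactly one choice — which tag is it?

Candidates per position — 1:nouslous {DET}; 2:nouslous {DET}; 3:feepren {NOUN}; 4:feepren {NOUN}; 5:spia {ADV,ADJ}; 6:nouslous {DET}; 7:spia {ADV,ADJ}; 8:mout {ADJ,ADV}; 9:firn {CONJ}; 10:feepren {NOUN}.
Word 5 cannot be ADV — rule 1 would then fail for every completion. It is ADJ.
Word 7 cannot be ADV — rule 1 would then fail for every completion. It is ADJ.
Word 8 cannot be ADV — rule 1 would then fail for every completion. It is ADJ.
That leaves exactly one tagging: DET DET NOUN NOUN ADJ DET ADJ ADJ CONJ NOUN.
Rule-by-rule: rule 1 satisfied; rule 2 satisfied; rule 3 satisfied; rule 4 satisfied; rule 5 satisfied.

ADJ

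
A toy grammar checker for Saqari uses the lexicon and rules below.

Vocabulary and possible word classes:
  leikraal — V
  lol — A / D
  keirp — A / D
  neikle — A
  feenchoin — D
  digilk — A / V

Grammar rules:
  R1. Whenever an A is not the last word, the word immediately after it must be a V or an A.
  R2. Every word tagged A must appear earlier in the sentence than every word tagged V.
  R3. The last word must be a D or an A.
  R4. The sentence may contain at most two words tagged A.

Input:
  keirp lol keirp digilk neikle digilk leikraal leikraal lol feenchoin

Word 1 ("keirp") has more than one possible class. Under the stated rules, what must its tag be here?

Candidates per position — 1:keirp {A,D}; 2:lol {A,D}; 3:keirp {A,D}; 4:digilk {A,V}; 5:neikle {A}; 6:digilk {A,V}; 7:leikraal {V}; 8:leikraal {V}; 9:lol {A,D}; 10:feenchoin {D}.
Position 4: tagging it V would leave rule 2 unsatisfiable, so it must be A.
Position 6: tagging it A would leave rule 4 unsatisfiable, so it must be V.
Position 9: tagging it A would leave rule 1 unsatisfiable, so it must be D.
Position 1: tagging it A would leave rule 4 unsatisfiable, so it must be D.
Position 2: tagging it A would leave rule 4 unsatisfiable, so it must be D.
Position 3: tagging it A would leave rule 4 unsatisfiable, so it must be D.
That leaves exactly one tagging: D D D A A V V V D D.
Verifying each rule — rule 1 satisfied; rule 2 satisfied; rule 3 satisfied; rule 4 satisfied.

D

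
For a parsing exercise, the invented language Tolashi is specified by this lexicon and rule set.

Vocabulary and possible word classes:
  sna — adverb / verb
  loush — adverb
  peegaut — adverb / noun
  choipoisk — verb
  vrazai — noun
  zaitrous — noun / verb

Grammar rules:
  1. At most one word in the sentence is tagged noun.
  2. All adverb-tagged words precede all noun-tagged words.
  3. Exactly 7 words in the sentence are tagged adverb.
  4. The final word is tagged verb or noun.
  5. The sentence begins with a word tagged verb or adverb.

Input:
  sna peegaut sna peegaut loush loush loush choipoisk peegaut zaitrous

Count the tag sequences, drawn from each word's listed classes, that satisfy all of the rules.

Candidates per position — 1:sna {adverb,verb}; 2:peegaut {adverb,noun}; 3:sna {adverb,verb}; 4:peegaut {adverb,noun}; 5:loush {adverb}; 6:loush {adverb}; 7:loush {adverb}; 8:choipoisk {verb}; 9:peegaut {adverb,noun}; 10:zaitrous {noun,verb}.
There are 64 candidate sequences in total.
The sequences that satisfy every rule: adverb adverb adverb adverb adverb adverb adverb verb noun verb; adverb adverb verb adverb adverb adverb adverb verb adverb noun; adverb adverb verb adverb adverb adverb adverb verb adverb verb; verb adverb adverb adverb adverb adverb adverb verb adverb noun; verb adverb adverb adverb adverb adverb adverb verb adverb verb.
Count = 5.

5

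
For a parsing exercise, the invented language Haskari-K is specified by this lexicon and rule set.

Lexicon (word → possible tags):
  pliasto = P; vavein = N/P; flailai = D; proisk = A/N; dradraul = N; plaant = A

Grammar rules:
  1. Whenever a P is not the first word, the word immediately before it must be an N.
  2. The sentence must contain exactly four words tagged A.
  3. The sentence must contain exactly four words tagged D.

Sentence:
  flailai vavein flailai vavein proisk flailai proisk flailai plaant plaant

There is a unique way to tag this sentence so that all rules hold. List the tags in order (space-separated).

Candidates per position — 1:flailai {D}; 2:vavein {N,P}; 3:flailai {D}; 4:vavein {N,P}; 5:proisk {A,N}; 6:flailai {D}; 7:proisk {A,N}; 8:flailai {D}; 9:plaant {A}; 10:plaant {A}.
At position 2, choosing P makes rule 1 impossible to satisfy; hence N.
At position 4, choosing P makes rule 1 impossible to satisfy; hence N.
At position 5, choosing N makes rule 2 impossible to satisfy; hence A.
At position 7, choosing N makes rule 2 impossible to satisfy; hence A.
So the tagging must be: D N D N A D A D A A.
Rule-by-rule: rule 1 holds; rule 2 holds; rule 3 holds.

D N D N A D A D A A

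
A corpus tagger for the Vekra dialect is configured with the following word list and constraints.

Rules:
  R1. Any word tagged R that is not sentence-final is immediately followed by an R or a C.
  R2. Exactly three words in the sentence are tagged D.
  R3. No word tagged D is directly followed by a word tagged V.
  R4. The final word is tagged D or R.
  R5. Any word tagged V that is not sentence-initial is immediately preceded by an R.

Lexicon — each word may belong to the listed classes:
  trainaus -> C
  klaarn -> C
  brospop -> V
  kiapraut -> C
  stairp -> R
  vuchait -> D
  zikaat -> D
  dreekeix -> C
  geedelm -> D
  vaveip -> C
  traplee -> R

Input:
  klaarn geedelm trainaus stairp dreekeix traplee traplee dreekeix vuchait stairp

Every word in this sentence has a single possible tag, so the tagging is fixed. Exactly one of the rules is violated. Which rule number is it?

2

Fixed tagging: C D C R C R R C D R.
Rule check: R1 pass, R2 fail, R3 pass, R4 pass, R5 pass.
Only rule 2 fails.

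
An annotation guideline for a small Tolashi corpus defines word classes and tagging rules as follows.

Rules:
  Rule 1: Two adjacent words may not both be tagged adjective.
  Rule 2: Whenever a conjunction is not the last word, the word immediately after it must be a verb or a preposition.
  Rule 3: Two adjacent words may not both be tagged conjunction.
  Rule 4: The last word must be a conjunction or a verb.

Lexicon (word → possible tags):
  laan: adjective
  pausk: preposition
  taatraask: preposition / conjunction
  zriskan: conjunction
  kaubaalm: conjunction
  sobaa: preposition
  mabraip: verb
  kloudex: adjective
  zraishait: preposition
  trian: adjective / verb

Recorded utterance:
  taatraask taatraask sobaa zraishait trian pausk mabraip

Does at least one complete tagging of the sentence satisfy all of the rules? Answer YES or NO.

YES

Candidates per position — 1:taatraask {preposition,conjunction}; 2:taatraask {preposition,conjunction}; 3:sobaa {preposition}; 4:zraishait {preposition}; 5:trian {adjective,verb}; 6:pausk {preposition}; 7:mabraip {verb}.
One satisfying assignment: preposition conjunction preposition preposition verb preposition verb.
Rule-by-rule: rule 1 ok; rule 2 ok; rule 3 ok; rule 4 ok.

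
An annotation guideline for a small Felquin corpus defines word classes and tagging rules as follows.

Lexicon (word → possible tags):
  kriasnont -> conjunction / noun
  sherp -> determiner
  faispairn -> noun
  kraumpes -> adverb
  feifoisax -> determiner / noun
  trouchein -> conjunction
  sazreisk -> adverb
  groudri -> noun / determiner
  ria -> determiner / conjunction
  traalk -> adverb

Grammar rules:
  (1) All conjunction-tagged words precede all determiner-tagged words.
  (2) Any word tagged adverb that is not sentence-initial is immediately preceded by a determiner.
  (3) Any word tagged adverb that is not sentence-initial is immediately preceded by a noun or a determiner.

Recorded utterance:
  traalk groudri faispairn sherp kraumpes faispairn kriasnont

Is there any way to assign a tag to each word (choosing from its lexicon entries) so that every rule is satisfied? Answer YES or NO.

Candidates per position — 1:traalk {adverb}; 2:groudri {noun,determiner}; 3:faispairn {noun}; 4:sherp {determiner}; 5:kraumpes {adverb}; 6:faispairn {noun}; 7:kriasnont {conjunction,noun}.
One satisfying assignment: adverb noun noun determiner adverb noun noun.
Rule-by-rule: rule 1 ✓; rule 2 ✓; rule 3 ✓.

YES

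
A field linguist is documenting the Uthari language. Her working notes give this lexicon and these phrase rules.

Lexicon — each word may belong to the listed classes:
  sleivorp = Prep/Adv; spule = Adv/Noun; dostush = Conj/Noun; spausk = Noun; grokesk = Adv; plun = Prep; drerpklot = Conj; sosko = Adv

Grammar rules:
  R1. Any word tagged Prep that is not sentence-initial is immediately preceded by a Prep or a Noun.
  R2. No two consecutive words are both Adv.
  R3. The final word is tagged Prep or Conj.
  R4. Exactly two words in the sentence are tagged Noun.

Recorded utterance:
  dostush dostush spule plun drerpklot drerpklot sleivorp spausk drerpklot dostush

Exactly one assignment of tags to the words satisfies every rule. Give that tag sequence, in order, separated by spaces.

Candidates per position — 1:dostush {Conj,Noun}; 2:dostush {Conj,Noun}; 3:spule {Adv,Noun}; 4:plun {Prep}; 5:drerpklot {Conj}; 6:drerpklot {Conj}; 7:sleivorp {Prep,Adv}; 8:spausk {Noun}; 9:drerpklot {Conj}; 10:dostush {Conj,Noun}.
Position 3: tagging it Adv would leave rule 1 unsatisfiable, so it must be Noun.
Position 7: tagging it Prep would leave rule 1 unsatisfiable, so it must be Adv.
Position 10: tagging it Noun would leave rule 3 unsatisfiable, so it must be Conj.
Position 1: tagging it Noun would leave rule 4 unsatisfiable, so it must be Conj.
Position 2: tagging it Noun would leave rule 4 unsatisfiable, so it must be Conj.
The unique satisfying tagging is: Conj Conj Noun Prep Conj Conj Adv Noun Conj Conj.
Rule-by-rule: rule 1 ok; rule 2 ok; rule 3 ok; rule 4 ok.

Conj Conj Noun Prep Conj Conj Adv Noun Conj Conj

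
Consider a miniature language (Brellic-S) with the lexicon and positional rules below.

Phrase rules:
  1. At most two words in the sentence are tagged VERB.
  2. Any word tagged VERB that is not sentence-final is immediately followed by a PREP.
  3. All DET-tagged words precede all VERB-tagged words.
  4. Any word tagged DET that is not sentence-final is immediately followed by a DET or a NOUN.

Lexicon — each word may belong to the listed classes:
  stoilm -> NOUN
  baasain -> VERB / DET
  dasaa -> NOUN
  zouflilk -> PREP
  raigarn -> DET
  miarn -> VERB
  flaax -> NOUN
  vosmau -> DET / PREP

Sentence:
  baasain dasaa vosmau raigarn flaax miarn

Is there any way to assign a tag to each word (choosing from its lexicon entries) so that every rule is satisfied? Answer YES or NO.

Candidates per position — 1:baasain {VERB,DET}; 2:dasaa {NOUN}; 3:vosmau {DET,PREP}; 4:raigarn {DET}; 5:flaax {NOUN}; 6:miarn {VERB}.
One satisfying assignment: DET NOUN PREP DET NOUN VERB.
Checking: rule 1 holds; rule 2 holds; rule 3 holds; rule 4 holds.

YES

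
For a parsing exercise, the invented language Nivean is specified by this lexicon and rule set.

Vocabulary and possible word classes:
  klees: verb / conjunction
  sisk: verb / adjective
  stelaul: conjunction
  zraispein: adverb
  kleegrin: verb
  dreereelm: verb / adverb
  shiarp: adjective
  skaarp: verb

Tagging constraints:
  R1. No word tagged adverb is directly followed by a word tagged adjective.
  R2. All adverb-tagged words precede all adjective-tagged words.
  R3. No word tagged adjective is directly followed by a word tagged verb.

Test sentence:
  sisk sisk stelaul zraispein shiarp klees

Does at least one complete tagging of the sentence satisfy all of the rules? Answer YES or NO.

Candidates per position — 1:sisk {verb,adjective}; 2:sisk {verb,adjective}; 3:stelaul {conjunction}; 4:zraispein {adverb}; 5:shiarp {adjective}; 6:klees {verb,conjunction}.
Rule 1 cannot be satisfied by any choice of tags from the lexicon.
So there is no consistent tagging.

NO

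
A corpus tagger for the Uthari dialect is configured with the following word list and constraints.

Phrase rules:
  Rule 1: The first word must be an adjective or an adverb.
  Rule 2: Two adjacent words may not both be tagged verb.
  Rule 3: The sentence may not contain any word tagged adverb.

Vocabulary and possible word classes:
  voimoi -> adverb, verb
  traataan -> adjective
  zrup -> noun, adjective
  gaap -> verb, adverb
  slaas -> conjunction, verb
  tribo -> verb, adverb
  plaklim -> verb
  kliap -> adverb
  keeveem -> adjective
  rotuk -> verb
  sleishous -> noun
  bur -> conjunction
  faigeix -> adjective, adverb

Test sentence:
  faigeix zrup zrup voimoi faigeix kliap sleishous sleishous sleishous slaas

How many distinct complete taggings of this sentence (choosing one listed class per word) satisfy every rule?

0

Candidates per position — 1:faigeix {adjective,adverb}; 2:zrup {noun,adjective}; 3:zrup {noun,adjective}; 4:voimoi {adverb,verb}; 5:faigeix {adjective,adverb}; 6:kliap {adverb}; 7:sleishous {noun}; 8:sleishous {noun}; 9:sleishous {noun}; 10:slaas {conjunction,verb}.
There are 64 candidate sequences in total.
Rule 3 cannot be satisfied by any choice of tags from the lexicon.
So there is no consistent tagging.
Count = 0.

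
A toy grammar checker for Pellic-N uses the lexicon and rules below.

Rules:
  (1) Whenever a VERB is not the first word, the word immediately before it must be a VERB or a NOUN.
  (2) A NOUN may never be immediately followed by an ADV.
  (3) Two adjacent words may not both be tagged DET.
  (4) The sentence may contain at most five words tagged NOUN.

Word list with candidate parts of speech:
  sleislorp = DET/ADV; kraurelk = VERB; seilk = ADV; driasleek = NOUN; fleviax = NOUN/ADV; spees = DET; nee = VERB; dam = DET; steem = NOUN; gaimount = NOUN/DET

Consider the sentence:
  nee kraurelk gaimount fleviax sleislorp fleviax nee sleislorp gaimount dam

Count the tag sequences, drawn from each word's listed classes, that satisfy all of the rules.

8

Candidates per position — 1:nee {VERB}; 2:kraurelk {VERB}; 3:gaimount {NOUN,DET}; 4:fleviax {NOUN,ADV}; 5:sleislorp {DET,ADV}; 6:fleviax {NOUN,ADV}; 7:nee {VERB}; 8:sleislorp {DET,ADV}; 9:gaimount {NOUN,DET}; 10:dam {DET}.
There are 64 candidate sequences in total.
Checking each against the rules leaves 8 sequences.
Count = 8.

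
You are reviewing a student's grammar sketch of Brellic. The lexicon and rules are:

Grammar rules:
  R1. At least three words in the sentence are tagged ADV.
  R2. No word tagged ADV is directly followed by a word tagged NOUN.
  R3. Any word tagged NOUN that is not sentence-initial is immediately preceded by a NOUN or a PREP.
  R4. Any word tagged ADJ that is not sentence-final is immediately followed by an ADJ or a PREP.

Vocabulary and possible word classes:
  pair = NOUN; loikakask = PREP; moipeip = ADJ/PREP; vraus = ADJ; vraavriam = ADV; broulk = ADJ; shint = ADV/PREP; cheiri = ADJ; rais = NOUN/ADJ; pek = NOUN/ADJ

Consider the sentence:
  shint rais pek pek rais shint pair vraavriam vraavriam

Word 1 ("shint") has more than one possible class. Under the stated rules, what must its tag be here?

Candidates per position — 1:shint {ADV,PREP}; 2:rais {NOUN,ADJ}; 3:pek {NOUN,ADJ}; 4:pek {NOUN,ADJ}; 5:rais {NOUN,ADJ}; 6:shint {ADV,PREP}; 7:pair {NOUN}; 8:vraavriam {ADV}; 9:vraavriam {ADV}.
Position 6: ADV is ruled out by rule 2; that leaves PREP.
Position 1: PREP is ruled out by rule 1; that leaves ADV.
Position 2: NOUN is ruled out by rule 2; that leaves ADJ.
Position 3: NOUN is ruled out by rule 3; that leaves ADJ.
Position 4: NOUN is ruled out by rule 3; that leaves ADJ.
Position 5: NOUN is ruled out by rule 3; that leaves ADJ.
The unique satisfying tagging is: ADV ADJ ADJ ADJ ADJ PREP NOUN ADV ADV.
Verifying each rule — rule 1 ✓; rule 2 ✓; rule 3 ✓; rule 4 ✓.

ADV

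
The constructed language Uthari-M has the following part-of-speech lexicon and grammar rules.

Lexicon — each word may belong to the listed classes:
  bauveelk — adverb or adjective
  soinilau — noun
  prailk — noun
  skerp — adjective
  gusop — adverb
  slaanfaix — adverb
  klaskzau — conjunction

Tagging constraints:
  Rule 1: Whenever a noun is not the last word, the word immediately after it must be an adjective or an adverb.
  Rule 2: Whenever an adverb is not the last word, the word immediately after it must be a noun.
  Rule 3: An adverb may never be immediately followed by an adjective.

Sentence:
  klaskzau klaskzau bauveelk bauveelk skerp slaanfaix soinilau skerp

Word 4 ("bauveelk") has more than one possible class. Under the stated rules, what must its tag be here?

Candidates per position — 1:klaskzau {conjunction}; 2:klaskzau {conjunction}; 3:bauveelk {adverb,adjective}; 4:bauveelk {adverb,adjective}; 5:skerp {adjective}; 6:slaanfaix {adverb}; 7:soinilau {noun}; 8:skerp {adjective}.
Word 3 cannot be adverb — rule 2 would then fail for every completion. It is adjective.
Word 4 cannot be adverb — rule 2 would then fail for every completion. It is adjective.
The unique satisfying tagging is: conjunction conjunction adjective adjective adjective adverb noun adjective.
Rule-by-rule: rule 1 ok; rule 2 ok; rule 3 ok.

adjective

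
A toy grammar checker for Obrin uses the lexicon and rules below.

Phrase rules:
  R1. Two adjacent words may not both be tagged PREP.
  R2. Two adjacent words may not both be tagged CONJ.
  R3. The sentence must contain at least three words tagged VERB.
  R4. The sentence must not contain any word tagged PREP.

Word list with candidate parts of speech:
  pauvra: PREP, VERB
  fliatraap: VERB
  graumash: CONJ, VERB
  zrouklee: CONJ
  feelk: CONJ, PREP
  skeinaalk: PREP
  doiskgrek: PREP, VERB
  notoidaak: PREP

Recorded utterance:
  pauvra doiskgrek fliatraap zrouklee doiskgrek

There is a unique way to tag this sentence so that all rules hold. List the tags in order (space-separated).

Candidates per position — 1:pauvra {PREP,VERB}; 2:doiskgrek {PREP,VERB}; 3:fliatraap {VERB}; 4:zrouklee {CONJ}; 5:doiskgrek {PREP,VERB}.
At position 1, choosing PREP makes rule 4 impossible to satisfy; hence VERB.
At position 2, choosing PREP makes rule 4 impossible to satisfy; hence VERB.
At position 5, choosing PREP makes rule 4 impossible to satisfy; hence VERB.
So the tagging must be: VERB VERB VERB CONJ VERB.
Rule-by-rule: rule 1 ✓; rule 2 ✓; rule 3 ✓; rule 4 ✓.

VERB VERB VERB CONJ VERB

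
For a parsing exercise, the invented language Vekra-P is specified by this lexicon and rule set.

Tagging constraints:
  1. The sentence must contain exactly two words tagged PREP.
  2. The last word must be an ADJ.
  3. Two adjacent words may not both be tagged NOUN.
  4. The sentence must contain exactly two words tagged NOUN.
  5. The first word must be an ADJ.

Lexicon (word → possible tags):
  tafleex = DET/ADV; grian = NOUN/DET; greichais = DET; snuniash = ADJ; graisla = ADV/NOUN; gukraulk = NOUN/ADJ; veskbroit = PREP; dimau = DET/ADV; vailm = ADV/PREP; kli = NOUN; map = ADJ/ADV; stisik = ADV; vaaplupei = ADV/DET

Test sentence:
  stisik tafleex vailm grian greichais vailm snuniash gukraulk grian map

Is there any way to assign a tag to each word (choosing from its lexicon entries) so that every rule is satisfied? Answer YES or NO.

NO

Candidates per position — 1:stisik {ADV}; 2:tafleex {DET,ADV}; 3:vailm {ADV,PREP}; 4:grian {NOUN,DET}; 5:greichais {DET}; 6:vailm {ADV,PREP}; 7:snuniash {ADJ}; 8:gukraulk {NOUN,ADJ}; 9:grian {NOUN,DET}; 10:map {ADJ,ADV}.
Rule 5 cannot be satisfied by any choice of tags from the lexicon.
So there is no consistent tagging.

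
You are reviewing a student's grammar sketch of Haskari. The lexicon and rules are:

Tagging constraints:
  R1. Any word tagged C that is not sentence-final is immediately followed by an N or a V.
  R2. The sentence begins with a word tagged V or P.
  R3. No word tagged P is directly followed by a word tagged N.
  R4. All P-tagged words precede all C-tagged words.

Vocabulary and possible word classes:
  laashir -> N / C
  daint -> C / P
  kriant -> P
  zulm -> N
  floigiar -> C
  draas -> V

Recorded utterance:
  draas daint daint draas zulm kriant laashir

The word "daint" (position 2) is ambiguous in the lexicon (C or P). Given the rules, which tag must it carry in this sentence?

Candidates per position — 1:draas {V}; 2:daint {C,P}; 3:daint {C,P}; 4:draas {V}; 5:zulm {N}; 6:kriant {P}; 7:laashir {N,C}.
If word 2 were C, no tagging could satisfy rule 1; so word 2 is P.
If word 3 were C, no tagging could satisfy rule 4; so word 3 is P.
If word 7 were N, no tagging could satisfy rule 3; so word 7 is C.
So the tagging must be: V P P V N P C.
Checking: rule 1 satisfied; rule 2 satisfied; rule 3 satisfied; rule 4 satisfied.

P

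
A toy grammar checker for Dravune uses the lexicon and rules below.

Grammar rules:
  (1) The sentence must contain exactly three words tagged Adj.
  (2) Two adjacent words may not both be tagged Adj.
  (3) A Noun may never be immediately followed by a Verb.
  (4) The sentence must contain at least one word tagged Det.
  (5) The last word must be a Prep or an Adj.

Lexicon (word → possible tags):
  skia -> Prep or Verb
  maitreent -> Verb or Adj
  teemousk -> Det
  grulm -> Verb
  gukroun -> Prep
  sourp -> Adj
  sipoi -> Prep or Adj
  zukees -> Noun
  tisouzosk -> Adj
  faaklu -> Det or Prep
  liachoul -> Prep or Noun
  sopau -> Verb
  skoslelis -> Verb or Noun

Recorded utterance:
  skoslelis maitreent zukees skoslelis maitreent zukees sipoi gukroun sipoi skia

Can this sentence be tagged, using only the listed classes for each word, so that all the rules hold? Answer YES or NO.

Candidates per position — 1:skoslelis {Verb,Noun}; 2:maitreent {Verb,Adj}; 3:zukees {Noun}; 4:skoslelis {Verb,Noun}; 5:maitreent {Verb,Adj}; 6:zukees {Noun}; 7:sipoi {Prep,Adj}; 8:gukroun {Prep}; 9:sipoi {Prep,Adj}; 10:skia {Prep,Verb}.
Rule 4 cannot be satisfied by any choice of tags from the lexicon.
So there is no consistent tagging.

NO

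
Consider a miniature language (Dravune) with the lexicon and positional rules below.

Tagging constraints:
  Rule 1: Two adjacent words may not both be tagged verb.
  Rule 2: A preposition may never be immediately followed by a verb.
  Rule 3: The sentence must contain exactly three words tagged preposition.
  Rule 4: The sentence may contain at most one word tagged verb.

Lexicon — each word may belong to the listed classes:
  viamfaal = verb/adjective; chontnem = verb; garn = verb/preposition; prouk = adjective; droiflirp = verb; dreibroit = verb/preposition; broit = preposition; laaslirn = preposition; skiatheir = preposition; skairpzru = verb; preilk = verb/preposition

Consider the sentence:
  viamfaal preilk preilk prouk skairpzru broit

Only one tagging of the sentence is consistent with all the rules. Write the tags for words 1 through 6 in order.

adjective preposition preposition adjective verb preposition

Candidates per position — 1:viamfaal {verb,adjective}; 2:preilk {verb,preposition}; 3:preilk {verb,preposition}; 4:prouk {adjective}; 5:skairpzru {verb}; 6:broit {preposition}.
Position 1: verb is ruled out by rule 4; that leaves adjective.
Position 2: verb is ruled out by rule 3; that leaves preposition.
Position 3: verb is ruled out by rule 2; that leaves preposition.
That leaves exactly one tagging: adjective preposition preposition adjective verb preposition.
Rule-by-rule: rule 1 satisfied; rule 2 satisfied; rule 3 satisfied; rule 4 satisfied.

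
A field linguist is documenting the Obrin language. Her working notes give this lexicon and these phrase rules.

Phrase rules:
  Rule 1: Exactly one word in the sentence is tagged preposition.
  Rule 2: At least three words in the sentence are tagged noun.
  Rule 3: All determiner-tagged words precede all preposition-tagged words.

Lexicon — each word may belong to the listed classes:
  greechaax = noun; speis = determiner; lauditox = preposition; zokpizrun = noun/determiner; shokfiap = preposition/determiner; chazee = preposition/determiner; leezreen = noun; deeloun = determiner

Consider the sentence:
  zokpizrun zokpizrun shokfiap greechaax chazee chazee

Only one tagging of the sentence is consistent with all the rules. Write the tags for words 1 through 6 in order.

Candidates per position — 1:zokpizrun {noun,determiner}; 2:zokpizrun {noun,determiner}; 3:shokfiap {preposition,determiner}; 4:greechaax {noun}; 5:chazee {preposition,determiner}; 6:chazee {preposition,determiner}.
Word 1 cannot be determiner — rule 2 would then fail for every completion. It is noun.
Word 2 cannot be determiner — rule 2 would then fail for every completion. It is noun.
The remaining ambiguous positions (3, 5, 6) are resolved jointly — only one combination satisfies every rule.
That leaves exactly one tagging: noun noun determiner noun determiner preposition.
Check: rule 1 ok; rule 2 ok; rule 3 ok.

noun noun determiner noun determiner preposition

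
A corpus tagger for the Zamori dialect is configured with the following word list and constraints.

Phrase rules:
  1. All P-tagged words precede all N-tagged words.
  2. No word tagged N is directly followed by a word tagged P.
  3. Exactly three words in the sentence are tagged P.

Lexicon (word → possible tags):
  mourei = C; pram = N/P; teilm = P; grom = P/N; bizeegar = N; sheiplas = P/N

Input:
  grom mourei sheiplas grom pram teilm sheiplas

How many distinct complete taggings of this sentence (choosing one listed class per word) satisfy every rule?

Candidates per position — 1:grom {P,N}; 2:mourei {C}; 3:sheiplas {P,N}; 4:grom {P,N}; 5:pram {N,P}; 6:teilm {P}; 7:sheiplas {P,N}.
There are 32 candidate sequences in total.
Every candidate sequence violates at least one rule; no consistent tagging exists.
Count = 0.

0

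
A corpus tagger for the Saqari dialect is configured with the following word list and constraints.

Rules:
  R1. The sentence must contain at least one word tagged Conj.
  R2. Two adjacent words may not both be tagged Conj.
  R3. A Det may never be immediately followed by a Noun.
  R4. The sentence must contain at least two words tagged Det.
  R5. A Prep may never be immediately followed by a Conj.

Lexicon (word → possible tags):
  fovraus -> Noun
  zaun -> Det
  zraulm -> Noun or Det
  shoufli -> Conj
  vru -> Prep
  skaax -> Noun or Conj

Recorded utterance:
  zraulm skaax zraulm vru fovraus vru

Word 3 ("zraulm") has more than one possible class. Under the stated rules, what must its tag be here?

Det

Candidates per position — 1:zraulm {Noun,Det}; 2:skaax {Noun,Conj}; 3:zraulm {Noun,Det}; 4:vru {Prep}; 5:fovraus {Noun}; 6:vru {Prep}.
If word 1 were Noun, no tagging could satisfy rule 4; so word 1 is Det.
If word 2 were Noun, no tagging could satisfy rule 1; so word 2 is Conj.
If word 3 were Noun, no tagging could satisfy rule 4; so word 3 is Det.
That leaves exactly one tagging: Det Conj Det Prep Noun Prep.
Checking: rule 1 satisfied; rule 2 satisfied; rule 3 satisfied; rule 4 satisfied; rule 5 satisfied.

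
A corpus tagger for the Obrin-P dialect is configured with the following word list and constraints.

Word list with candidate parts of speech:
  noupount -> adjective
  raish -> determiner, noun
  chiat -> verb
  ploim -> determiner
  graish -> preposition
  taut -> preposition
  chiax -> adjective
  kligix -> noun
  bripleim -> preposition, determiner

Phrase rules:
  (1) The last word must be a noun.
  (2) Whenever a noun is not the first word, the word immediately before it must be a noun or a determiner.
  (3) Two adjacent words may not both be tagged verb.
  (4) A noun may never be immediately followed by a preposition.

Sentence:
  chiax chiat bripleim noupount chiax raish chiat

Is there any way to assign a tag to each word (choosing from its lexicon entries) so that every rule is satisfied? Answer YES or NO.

Candidates per position — 1:chiax {adjective}; 2:chiat {verb}; 3:bripleim {preposition,determiner}; 4:noupount {adjective}; 5:chiax {adjective}; 6:raish {determiner,noun}; 7:chiat {verb}.
Rule 1 cannot be satisfied by any choice of tags from the lexicon.
So there is no consistent tagging.

NO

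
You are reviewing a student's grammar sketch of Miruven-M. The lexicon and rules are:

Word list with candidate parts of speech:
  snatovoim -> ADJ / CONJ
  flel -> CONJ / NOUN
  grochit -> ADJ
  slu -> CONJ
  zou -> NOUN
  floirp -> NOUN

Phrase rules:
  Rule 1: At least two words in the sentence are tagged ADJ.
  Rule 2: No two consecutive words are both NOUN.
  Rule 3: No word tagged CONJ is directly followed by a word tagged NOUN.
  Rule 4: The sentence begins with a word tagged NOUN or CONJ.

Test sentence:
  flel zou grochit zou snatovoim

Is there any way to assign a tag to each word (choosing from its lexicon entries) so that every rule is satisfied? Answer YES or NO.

NO

Candidates per position — 1:flel {CONJ,NOUN}; 2:zou {NOUN}; 3:grochit {ADJ}; 4:zou {NOUN}; 5:snatovoim {ADJ,CONJ}.
Every candidate sequence violates at least one rule; no consistent tagging exists.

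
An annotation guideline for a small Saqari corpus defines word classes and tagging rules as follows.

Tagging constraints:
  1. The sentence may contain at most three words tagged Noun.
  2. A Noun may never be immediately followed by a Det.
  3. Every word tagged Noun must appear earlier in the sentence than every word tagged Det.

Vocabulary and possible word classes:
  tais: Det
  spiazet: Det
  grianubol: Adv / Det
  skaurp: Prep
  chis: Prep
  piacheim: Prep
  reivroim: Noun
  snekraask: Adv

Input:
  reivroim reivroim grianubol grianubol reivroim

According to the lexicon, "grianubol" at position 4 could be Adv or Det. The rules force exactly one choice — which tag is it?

Candidates per position — 1:reivroim {Noun}; 2:reivroim {Noun}; 3:grianubol {Adv,Det}; 4:grianubol {Adv,Det}; 5:reivroim {Noun}.
Word 3 cannot be Det — rule 2 would then fail for every completion. It is Adv.
Word 4 cannot be Det — rule 3 would then fail for every completion. It is Adv.
So the tagging must be: Noun Noun Adv Adv Noun.
Checking: rule 1 holds; rule 2 holds; rule 3 holds.

Adv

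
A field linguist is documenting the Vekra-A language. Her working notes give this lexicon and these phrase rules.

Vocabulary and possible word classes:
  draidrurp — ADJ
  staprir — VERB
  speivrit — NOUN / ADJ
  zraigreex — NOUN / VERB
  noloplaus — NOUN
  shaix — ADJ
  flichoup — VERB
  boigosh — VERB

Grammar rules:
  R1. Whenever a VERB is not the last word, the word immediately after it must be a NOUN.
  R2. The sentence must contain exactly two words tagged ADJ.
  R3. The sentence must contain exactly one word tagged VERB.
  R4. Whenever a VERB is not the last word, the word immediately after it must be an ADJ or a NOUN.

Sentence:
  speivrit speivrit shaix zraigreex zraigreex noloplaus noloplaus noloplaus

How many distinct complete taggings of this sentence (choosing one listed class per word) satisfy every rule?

4

Candidates per position — 1:speivrit {NOUN,ADJ}; 2:speivrit {NOUN,ADJ}; 3:shaix {ADJ}; 4:zraigreex {NOUN,VERB}; 5:zraigreex {NOUN,VERB}; 6:noloplaus {NOUN}; 7:noloplaus {NOUN}; 8:noloplaus {NOUN}.
There are 16 candidate sequences in total.
The sequences that satisfy every rule: NOUN ADJ ADJ NOUN VERB NOUN NOUN NOUN; NOUN ADJ ADJ VERB NOUN NOUN NOUN NOUN; ADJ NOUN ADJ NOUN VERB NOUN NOUN NOUN; ADJ NOUN ADJ VERB NOUN NOUN NOUN NOUN.
Count = 4.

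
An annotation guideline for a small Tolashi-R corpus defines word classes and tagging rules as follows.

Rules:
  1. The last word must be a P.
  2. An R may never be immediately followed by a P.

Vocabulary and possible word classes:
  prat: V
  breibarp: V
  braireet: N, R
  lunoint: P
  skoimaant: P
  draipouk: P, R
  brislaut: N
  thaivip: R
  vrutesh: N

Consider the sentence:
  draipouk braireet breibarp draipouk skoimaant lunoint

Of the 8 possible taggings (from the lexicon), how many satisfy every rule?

Candidates per position — 1:draipouk {P,R}; 2:braireet {N,R}; 3:breibarp {V}; 4:draipouk {P,R}; 5:skoimaant {P}; 6:lunoint {P}.
There are 8 candidate sequences in total.
The sequences that satisfy every rule: P N V P P P; P R V P P P; R N V P P P; R R V P P P.
Count = 4.

4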